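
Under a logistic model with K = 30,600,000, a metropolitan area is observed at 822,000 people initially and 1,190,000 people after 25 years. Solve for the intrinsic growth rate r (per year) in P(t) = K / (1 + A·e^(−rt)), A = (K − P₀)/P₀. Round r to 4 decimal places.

A = (30600000 − 822000)/822000 = 36.22628
1190000 = 30600000/(1 + 36.22628·e^(−r·25)) → e^(−25r) = (25.71429 − 1)/36.22628 = 0.68222
r = −ln(0.68222)/25 = 0.3824/25

r ≈ 0.0153 per year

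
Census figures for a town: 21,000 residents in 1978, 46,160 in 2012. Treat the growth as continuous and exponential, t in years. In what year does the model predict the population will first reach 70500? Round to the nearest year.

year 2030

r = ln(46160/21000) / 34 = 0.78759/34 ≈ 0.023164 per year
t = ln(70500/21000) / r = 1.21109/0.023164 ≈ 52.28 years after 1978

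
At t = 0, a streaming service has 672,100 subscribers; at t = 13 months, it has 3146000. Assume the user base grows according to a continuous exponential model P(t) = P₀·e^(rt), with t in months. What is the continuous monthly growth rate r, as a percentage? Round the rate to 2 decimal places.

r ≈ 11.87% per month

3146000 = 672100 · e^(r·13)
e^(13r) = 3146000/672100 = 4.68085
r = ln(4.68085) / 13 = 1.54348 / 13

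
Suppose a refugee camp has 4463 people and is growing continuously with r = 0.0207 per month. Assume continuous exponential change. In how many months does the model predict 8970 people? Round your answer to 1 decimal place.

t ≈ 33.7 months

8970 = 4463 · e^(0.0207·t)
t = ln(8970/4463) / 0.0207 = ln(2.00986) / 0.0207 = 0.69806 / 0.0207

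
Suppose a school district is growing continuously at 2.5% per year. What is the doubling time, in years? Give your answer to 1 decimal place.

doubling time = ln(2) / |r| = 0.69315 / 0.025

doubling time ≈ 27.7 years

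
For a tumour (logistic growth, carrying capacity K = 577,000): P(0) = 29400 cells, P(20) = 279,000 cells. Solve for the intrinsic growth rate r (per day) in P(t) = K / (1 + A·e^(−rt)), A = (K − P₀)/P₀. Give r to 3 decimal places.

A = (577000 − 29400)/29400 = 18.62585
279000 = 577000/(1 + 18.62585·e^(−r·20)) → e^(−20r) = (2.0681 − 1)/18.62585 = 0.057345
r = −ln(0.057345)/20 = 2.85867/20

r ≈ 0.143 per day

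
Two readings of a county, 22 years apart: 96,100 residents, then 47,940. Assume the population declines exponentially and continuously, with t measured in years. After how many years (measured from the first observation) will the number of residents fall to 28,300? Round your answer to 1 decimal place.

t ≈ 38.7 years

r = ln(47940/96100) / 22 ≈ -0.031611 per year
t = ln(28300/96100) / r = -1.22253 / -0.031611 ≈ 38.674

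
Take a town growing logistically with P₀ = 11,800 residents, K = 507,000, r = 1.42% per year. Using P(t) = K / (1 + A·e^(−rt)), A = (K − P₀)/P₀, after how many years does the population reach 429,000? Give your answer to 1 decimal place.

t ≈ 383.2 years

A = (507000 − 11800)/11800 = 41.9661
429000 = 507000/(1 + 41.9661·e^(−0.0142t)) → 1 + 41.9661·e^(−0.0142t) = 1.18182
e^(−0.0142t) = 0.004333 → t = ln(230.81356)/0.0142 = 5.44161/0.0142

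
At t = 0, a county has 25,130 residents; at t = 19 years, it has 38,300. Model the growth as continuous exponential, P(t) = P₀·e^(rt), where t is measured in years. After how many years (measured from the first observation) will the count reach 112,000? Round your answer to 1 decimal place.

t ≈ 67.4 years

r = ln(38300/25130) / 19 ≈ 0.022178 per year
t = ln(112000/25130) / r = 1.49444 / 0.022178 ≈ 67.383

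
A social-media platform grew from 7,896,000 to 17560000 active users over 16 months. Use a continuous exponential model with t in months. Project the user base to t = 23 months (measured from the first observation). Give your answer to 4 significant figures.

r = ln(17560000/7896000) / 16 ≈ 0.049954 per month
P(23) = 7896000 · e^(0.049954·23) = 7896000 · 3.15487 ≈ 24910839.4

≈ 24,910,000 active users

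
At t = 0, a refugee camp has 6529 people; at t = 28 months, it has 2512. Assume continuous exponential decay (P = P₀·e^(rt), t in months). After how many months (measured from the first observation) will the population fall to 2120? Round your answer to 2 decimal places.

r = ln(2512/6529) / 28 ≈ -0.034113 per month
t = ln(2120/6529) / r = -1.12484 / -0.034113 ≈ 32.974

t ≈ 32.97 months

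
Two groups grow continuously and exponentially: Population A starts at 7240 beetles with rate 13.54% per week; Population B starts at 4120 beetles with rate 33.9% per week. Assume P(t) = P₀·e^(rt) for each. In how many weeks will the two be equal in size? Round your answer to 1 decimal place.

t ≈ 2.8 weeks

7240·e^(0.1354t) = 4120·e^(0.339t)
7240/4120 = e^((0.339 − 0.1354)t) → ln(1.75728) = 0.2036·t
t = 0.56377 / 0.2036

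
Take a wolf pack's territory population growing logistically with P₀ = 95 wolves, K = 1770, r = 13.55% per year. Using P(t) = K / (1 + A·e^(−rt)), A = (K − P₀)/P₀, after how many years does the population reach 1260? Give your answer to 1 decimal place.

A = (1770 − 95)/95 = 17.63158
1260 = 1770/(1 + 17.63158·e^(−0.1355t)) → 1 + 17.63158·e^(−0.1355t) = 1.40476
e^(−0.1355t) = 0.022957 → t = ln(43.56037)/0.1355 = 3.77415/0.1355

t ≈ 27.9 years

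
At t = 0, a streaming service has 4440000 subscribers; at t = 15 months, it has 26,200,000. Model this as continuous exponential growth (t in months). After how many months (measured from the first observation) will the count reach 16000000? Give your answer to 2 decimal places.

t ≈ 10.83 months

r = ln(26200000/4440000) / 15 ≈ 0.11834 per month
t = ln(16000000/4440000) / r = 1.28193 / 0.11834 ≈ 10.833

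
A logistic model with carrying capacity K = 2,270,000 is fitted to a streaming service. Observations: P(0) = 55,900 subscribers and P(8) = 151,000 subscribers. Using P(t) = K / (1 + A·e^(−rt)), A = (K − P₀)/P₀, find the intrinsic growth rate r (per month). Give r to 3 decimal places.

A = (2270000 − 55900)/55900 = 39.60823
151000 = 2270000/(1 + 39.60823·e^(−r·8)) → e^(−8r) = (15.03311 − 1)/39.60823 = 0.354298
r = −ln(0.354298)/8 = 1.03762/8

r ≈ 0.130 per month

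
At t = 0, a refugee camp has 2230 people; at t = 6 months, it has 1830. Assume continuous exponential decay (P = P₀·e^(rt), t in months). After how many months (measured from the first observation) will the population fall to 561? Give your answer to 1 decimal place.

t ≈ 41.9 months

r = ln(1830/2230) / 6 ≈ -0.032948 per month
t = ln(561/2230) / r = -1.38004 / -0.032948 ≈ 41.886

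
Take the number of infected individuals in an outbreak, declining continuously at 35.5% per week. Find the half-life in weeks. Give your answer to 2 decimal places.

half-life = ln(2) / |r| = 0.69315 / 0.355

half-life ≈ 1.95 weeks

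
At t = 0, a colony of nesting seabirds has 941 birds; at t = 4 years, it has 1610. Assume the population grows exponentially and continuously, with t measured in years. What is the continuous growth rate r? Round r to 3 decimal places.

r ≈ 0.134 per year

1610 = 941 · e^(r·4)
e^(4r) = 1610/941 = 1.71095
r = ln(1.71095) / 4 = 0.53705 / 4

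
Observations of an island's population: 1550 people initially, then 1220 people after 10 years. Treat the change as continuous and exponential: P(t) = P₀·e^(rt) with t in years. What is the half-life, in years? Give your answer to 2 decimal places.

half-life ≈ 28.95 years

r = ln(1220/1550) / 10 = ln(0.7871) / 10 ≈ -0.02394 per year
half-life = ln 2 / |r| = 0.69315 / 0.02394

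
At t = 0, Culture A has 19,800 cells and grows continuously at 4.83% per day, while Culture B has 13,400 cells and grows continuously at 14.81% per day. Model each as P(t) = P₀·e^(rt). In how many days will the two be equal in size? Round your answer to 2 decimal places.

19800·e^(0.0483t) = 13400·e^(0.1481t)
19800/13400 = e^((0.1481 − 0.0483)t) → ln(1.47761) = 0.0998·t
t = 0.39043 / 0.0998

t ≈ 3.91 days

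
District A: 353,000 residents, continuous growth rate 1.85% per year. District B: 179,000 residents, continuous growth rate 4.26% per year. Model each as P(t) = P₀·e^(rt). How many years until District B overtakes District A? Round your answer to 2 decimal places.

353000·e^(0.0185t) = 179000·e^(0.0426t)
353000/179000 = e^((0.0426 − 0.0185)t) → ln(1.97207) = 0.0241·t
t = 0.67908 / 0.0241

t ≈ 28.18 years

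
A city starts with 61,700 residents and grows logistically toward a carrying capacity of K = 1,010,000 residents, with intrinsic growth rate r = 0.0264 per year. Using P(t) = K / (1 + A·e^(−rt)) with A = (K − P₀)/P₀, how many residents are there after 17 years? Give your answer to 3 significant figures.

A = (1010000 − 61700)/61700 = 15.36953
P(17) = 1010000 / (1 + 15.36953·e^(−0.0264·17)) = 1010000 / (1 + 15.36953·0.638394)
= 1010000 / 10.81181 ≈ 93416.35

≈ 93,400 residents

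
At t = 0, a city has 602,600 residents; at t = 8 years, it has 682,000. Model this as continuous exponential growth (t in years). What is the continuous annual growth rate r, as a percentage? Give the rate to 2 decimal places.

r ≈ 1.55% per year

682000 = 602600 · e^(r·8)
e^(8r) = 682000/602600 = 1.13176
r = ln(1.13176) / 8 = 0.12378 / 8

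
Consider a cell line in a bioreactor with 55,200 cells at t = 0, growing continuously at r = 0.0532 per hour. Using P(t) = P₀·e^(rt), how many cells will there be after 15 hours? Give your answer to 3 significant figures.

P(15) = 55200 · e^(0.0532·15) = 55200 · e^(0.798)
= 55200 · 2.22109 ≈ 122604.41

≈ 123,000 cells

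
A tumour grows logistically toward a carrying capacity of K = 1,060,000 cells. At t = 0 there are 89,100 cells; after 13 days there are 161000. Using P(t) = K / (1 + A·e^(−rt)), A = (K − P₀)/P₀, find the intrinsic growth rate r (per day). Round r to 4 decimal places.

r ≈ 0.0514 per day

A = (1060000 − 89100)/89100 = 10.89675
161000 = 1060000/(1 + 10.89675·e^(−r·13)) → e^(−13r) = (6.58385 − 1)/10.89675 = 0.512433
r = −ln(0.512433)/13 = 0.66859/13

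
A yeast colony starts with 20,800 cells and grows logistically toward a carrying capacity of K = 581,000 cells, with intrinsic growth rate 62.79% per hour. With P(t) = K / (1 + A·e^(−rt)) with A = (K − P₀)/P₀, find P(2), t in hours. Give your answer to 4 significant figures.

A = (581000 − 20800)/20800 = 26.93269
P(2) = 581000 / (1 + 26.93269·e^(−0.6279·2)) = 581000 / (1 + 26.93269·0.284848)
= 581000 / 8.67172 ≈ 66999.39

≈ 67,000 cells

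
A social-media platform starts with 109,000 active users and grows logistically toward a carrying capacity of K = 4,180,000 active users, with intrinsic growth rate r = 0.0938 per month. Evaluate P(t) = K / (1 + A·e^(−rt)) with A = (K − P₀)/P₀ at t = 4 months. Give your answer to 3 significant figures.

≈ 157,000 active users

A = (4180000 − 109000)/109000 = 37.34862
P(4) = 4180000 / (1 + 37.34862·e^(−0.0938·4)) = 4180000 / (1 + 37.34862·0.687152)
= 4180000 / 26.66418 ≈ 156764.65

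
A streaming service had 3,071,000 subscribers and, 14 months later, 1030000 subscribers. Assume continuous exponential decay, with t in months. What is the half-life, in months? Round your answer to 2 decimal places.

half-life ≈ 8.88 months

r = ln(1030000/3071000) / 14 = ln(0.3354) / 14 ≈ -0.078032 per month
half-life = ln 2 / |r| = 0.69315 / 0.078032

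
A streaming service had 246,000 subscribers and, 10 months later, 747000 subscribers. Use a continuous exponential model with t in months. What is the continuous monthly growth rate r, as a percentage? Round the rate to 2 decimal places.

747000 = 246000 · e^(r·10)
e^(10r) = 747000/246000 = 3.03659
r = ln(3.03659) / 10 = 1.11073 / 10

r ≈ 11.11% per month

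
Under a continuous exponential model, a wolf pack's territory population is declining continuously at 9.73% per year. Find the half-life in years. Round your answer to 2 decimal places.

half-life = ln(2) / |r| = 0.69315 / 0.0973

half-life ≈ 7.12 years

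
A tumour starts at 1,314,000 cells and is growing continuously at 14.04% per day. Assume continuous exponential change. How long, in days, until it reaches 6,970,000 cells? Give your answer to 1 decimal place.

t ≈ 11.9 days

6970000 = 1314000 · e^(0.1404·t)
t = ln(6970000/1314000) / 0.1404 = ln(5.30441) / 0.1404 = 1.66854 / 0.1404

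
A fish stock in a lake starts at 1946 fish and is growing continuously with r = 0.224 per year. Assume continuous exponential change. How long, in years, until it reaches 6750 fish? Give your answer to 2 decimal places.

t ≈ 5.55 years

6750 = 1946 · e^(0.224·t)
t = ln(6750/1946) / 0.224 = ln(3.46865) / 0.224 = 1.24377 / 0.224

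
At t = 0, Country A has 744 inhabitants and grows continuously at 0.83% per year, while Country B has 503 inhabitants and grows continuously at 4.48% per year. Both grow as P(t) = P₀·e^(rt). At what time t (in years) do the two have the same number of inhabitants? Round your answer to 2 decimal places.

t ≈ 10.72 years

744·e^(0.0083t) = 503·e^(0.0448t)
744/503 = e^((0.0448 − 0.0083)t) → ln(1.47913) = 0.0365·t
t = 0.39145 / 0.0365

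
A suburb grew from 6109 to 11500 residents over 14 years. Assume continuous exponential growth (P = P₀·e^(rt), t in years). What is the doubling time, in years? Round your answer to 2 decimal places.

r = ln(11500/6109) / 14 = ln(1.88247) / 14 ≈ 0.045185 per year
doubling time = ln 2 / |r| = 0.69315 / 0.045185

doubling time ≈ 15.34 years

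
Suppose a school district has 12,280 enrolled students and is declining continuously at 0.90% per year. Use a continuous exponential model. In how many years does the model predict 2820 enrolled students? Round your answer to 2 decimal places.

t ≈ 163.47 years

2820 = 12280 · e^(-0.009·t)
t = ln(2820/12280) / -0.009 = ln(0.22964) / -0.009 = -1.47124 / -0.009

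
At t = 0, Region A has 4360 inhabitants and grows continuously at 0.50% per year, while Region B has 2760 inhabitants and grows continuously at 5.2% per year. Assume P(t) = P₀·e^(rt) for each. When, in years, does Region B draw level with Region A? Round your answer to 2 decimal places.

4360·e^(0.005t) = 2760·e^(0.052t)
4360/2760 = e^((0.052 − 0.005)t) → ln(1.57971) = 0.047·t
t = 0.45724 / 0.047

t ≈ 9.73 years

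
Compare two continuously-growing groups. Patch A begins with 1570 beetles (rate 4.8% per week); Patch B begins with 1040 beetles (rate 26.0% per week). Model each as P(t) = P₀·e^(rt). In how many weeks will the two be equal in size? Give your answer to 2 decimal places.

1570·e^(0.048t) = 1040·e^(0.26t)
1570/1040 = e^((0.26 − 0.048)t) → ln(1.50962) = 0.212·t
t = 0.41185 / 0.212

t ≈ 1.94 weeks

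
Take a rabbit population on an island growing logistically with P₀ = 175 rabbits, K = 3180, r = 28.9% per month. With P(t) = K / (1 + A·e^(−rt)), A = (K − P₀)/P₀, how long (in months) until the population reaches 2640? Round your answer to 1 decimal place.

t ≈ 15.3 months

A = (3180 − 175)/175 = 17.17143
2640 = 3180/(1 + 17.17143·e^(−0.289t)) → 1 + 17.17143·e^(−0.289t) = 1.20455
e^(−0.289t) = 0.011912 → t = ln(83.94921)/0.289 = 4.43021/0.289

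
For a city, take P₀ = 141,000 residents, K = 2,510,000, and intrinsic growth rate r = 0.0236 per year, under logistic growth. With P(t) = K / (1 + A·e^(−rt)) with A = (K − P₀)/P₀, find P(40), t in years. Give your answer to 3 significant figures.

A = (2510000 − 141000)/141000 = 16.80142
P(40) = 2510000 / (1 + 16.80142·e^(−0.0236·40)) = 2510000 / (1 + 16.80142·0.389068)
= 2510000 / 7.5369 ≈ 333028.09

≈ 333,000 residents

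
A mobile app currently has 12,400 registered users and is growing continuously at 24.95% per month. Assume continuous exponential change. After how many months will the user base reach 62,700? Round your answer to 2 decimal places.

62700 = 12400 · e^(0.2495·t)
t = ln(62700/12400) / 0.2495 = ln(5.05645) / 0.2495 = 1.62066 / 0.2495

t ≈ 6.50 months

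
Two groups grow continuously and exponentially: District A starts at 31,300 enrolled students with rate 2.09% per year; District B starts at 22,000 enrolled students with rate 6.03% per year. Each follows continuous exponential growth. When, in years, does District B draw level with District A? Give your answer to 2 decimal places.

t ≈ 8.95 years

31300·e^(0.0209t) = 22000·e^(0.0603t)
31300/22000 = e^((0.0603 − 0.0209)t) → ln(1.42273) = 0.0394·t
t = 0.35258 / 0.0394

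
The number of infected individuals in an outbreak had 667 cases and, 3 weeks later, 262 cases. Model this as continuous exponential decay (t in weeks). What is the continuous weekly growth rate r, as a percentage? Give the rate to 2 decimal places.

262 = 667 · e^(r·3)
e^(3r) = 262/667 = 0.3928
r = ln(0.3928) / 3 = -0.93445 / 3

r ≈ -31.15% per week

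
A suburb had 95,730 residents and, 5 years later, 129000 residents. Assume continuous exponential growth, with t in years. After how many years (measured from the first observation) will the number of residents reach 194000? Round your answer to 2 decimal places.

t ≈ 11.84 years

r = ln(129000/95730) / 5 ≈ 0.059656 per year
t = ln(194000/95730) / r = 0.70633 / 0.059656 ≈ 11.84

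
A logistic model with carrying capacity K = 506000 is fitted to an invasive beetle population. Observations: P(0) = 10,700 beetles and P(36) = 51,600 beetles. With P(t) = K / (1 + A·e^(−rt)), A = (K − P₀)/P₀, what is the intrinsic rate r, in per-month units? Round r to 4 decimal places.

A = (506000 − 10700)/10700 = 46.28972
51600 = 506000/(1 + 46.28972·e^(−r·36)) → e^(−36r) = (9.8062 − 1)/46.28972 = 0.190241
r = −ln(0.190241)/36 = 1.65946/36

r ≈ 0.0461 per month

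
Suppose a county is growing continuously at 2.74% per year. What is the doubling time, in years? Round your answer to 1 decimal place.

doubling time = ln(2) / |r| = 0.69315 / 0.0274

doubling time ≈ 25.3 years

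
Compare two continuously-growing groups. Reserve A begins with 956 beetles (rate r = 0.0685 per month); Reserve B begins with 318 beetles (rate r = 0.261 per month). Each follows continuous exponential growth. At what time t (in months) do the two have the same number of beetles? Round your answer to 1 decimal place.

956·e^(0.0685t) = 318·e^(0.261t)
956/318 = e^((0.261 − 0.0685)t) → ln(3.00629) = 0.1925·t
t = 1.10071 / 0.1925

t ≈ 5.7 months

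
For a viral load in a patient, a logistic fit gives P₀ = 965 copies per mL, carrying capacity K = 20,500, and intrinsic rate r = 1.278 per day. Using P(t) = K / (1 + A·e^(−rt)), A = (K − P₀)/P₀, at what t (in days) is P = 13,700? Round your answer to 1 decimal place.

t ≈ 2.9 days

A = (20500 − 965)/965 = 20.24352
13700 = 20500/(1 + 20.24352·e^(−1.278t)) → 1 + 20.24352·e^(−1.278t) = 1.49635
e^(−1.278t) = 0.024519 → t = ln(40.78475)/1.278 = 3.70831/1.278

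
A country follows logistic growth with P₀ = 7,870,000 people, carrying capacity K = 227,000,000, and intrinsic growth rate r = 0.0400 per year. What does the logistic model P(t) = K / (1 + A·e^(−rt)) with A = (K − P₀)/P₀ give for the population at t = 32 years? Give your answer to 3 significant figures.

≈ 26,000,000 people

A = (227000000 − 7870000)/7870000 = 27.84371
P(32) = 227000000 / (1 + 27.84371·e^(−0.04·32)) = 227000000 / (1 + 27.84371·0.278037)
= 227000000 / 8.74159 ≈ 25967815.79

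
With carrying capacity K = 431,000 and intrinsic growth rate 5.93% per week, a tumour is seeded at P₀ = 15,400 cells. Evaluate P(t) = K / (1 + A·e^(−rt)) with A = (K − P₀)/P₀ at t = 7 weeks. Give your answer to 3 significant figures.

≈ 22,900 cells

A = (431000 − 15400)/15400 = 26.98701
P(7) = 431000 / (1 + 26.98701·e^(−0.0593·7)) = 431000 / (1 + 26.98701·0.660274)
= 431000 / 18.81883 ≈ 22902.59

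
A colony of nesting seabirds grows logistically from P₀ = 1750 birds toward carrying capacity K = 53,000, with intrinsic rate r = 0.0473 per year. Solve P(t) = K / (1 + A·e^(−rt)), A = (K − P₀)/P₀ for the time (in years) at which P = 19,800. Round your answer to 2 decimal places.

A = (53000 − 1750)/1750 = 29.28571
19800 = 53000/(1 + 29.28571·e^(−0.0473t)) → 1 + 29.28571·e^(−0.0473t) = 2.67677
e^(−0.0473t) = 0.057255 → t = ln(17.46558)/0.0473 = 2.86023/0.0473

t ≈ 60.47 years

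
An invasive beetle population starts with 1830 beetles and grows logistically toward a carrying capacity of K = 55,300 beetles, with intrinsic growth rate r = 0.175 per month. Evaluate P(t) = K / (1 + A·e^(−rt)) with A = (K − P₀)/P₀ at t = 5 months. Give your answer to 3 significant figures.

≈ 4,200 beetles

A = (55300 − 1830)/1830 = 29.21858
P(5) = 55300 / (1 + 29.21858·e^(−0.175·5)) = 55300 / (1 + 29.21858·0.416862)
= 55300 / 13.18012 ≈ 4195.71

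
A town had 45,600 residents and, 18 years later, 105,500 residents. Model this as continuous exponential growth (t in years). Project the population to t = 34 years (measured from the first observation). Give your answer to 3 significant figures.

r = ln(105500/45600) / 18 ≈ 0.0466 per year
P(34) = 45600 · e^(0.0466·34) = 45600 · 4.87639 ≈ 222363.59

≈ 222,000 residents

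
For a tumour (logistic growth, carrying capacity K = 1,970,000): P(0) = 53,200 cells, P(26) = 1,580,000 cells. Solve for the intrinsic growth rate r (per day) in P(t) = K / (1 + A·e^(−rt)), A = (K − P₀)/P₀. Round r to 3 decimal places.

A = (1970000 − 53200)/53200 = 36.03008
1580000 = 1970000/(1 + 36.03008·e^(−r·26)) → e^(−26r) = (1.24684 − 1)/36.03008 = 0.006851
r = −ln(0.006851)/26 = 4.98339/26

r ≈ 0.192 per day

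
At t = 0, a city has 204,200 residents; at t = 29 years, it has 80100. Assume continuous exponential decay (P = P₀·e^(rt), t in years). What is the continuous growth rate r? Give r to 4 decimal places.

80100 = 204200 · e^(r·29)
e^(29r) = 80100/204200 = 0.39226
r = ln(0.39226) / 29 = -0.93582 / 29

r ≈ -0.0323 per year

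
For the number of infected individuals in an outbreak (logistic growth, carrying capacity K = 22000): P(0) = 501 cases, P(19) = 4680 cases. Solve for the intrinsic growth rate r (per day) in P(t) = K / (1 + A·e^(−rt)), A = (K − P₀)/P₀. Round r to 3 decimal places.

A = (22000 − 501)/501 = 42.91218
4680 = 22000/(1 + 42.91218·e^(−r·19)) → e^(−19r) = (4.70085 − 1)/42.91218 = 0.086243
r = −ln(0.086243)/19 = 2.45059/19

r ≈ 0.129 per day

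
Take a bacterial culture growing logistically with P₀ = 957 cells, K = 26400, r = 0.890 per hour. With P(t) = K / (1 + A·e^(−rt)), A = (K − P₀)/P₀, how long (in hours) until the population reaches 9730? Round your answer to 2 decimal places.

A = (26400 − 957)/957 = 26.58621
9730 = 26400/(1 + 26.58621·e^(−0.89t)) → 1 + 26.58621·e^(−0.89t) = 2.71326
e^(−0.89t) = 0.064442 → t = ln(15.51792)/0.89 = 2.742/0.89

t ≈ 3.08 hours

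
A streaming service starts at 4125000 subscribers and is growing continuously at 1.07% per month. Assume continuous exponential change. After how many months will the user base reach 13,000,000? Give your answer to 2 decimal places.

13000000 = 4125000 · e^(0.0107·t)
t = ln(13000000/4125000) / 0.0107 = ln(3.15152) / 0.0107 = 1.14788 / 0.0107

t ≈ 107.28 months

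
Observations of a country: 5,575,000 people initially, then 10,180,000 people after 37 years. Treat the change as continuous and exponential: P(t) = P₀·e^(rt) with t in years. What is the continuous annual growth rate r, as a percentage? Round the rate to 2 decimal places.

r ≈ 1.63% per year

10180000 = 5575000 · e^(r·37)
e^(37r) = 10180000/5575000 = 1.82601
r = ln(1.82601) / 37 = 0.60213 / 37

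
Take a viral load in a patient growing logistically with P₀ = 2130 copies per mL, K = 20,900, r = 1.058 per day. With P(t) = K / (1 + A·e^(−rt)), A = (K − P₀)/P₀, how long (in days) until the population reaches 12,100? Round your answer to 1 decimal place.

A = (20900 − 2130)/2130 = 8.81221
12100 = 20900/(1 + 8.81221·e^(−1.058t)) → 1 + 8.81221·e^(−1.058t) = 1.72727
e^(−1.058t) = 0.08253 → t = ln(12.11678)/1.058 = 2.49459/1.058

t ≈ 2.4 days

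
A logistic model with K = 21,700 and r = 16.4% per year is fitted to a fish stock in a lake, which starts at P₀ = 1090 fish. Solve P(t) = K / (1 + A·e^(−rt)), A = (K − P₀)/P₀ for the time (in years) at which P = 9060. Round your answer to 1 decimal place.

A = (21700 − 1090)/1090 = 18.90826
9060 = 21700/(1 + 18.90826·e^(−0.164t)) → 1 + 18.90826·e^(−0.164t) = 2.39514
e^(−0.164t) = 0.073785 → t = ln(13.55291)/0.164 = 2.6066/0.164

t ≈ 15.9 years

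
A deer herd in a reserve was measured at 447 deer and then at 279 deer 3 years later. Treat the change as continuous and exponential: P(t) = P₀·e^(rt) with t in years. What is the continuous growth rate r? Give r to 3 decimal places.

279 = 447 · e^(r·3)
e^(3r) = 279/447 = 0.62416
r = ln(0.62416) / 3 = -0.47135 / 3

r ≈ -0.157 per year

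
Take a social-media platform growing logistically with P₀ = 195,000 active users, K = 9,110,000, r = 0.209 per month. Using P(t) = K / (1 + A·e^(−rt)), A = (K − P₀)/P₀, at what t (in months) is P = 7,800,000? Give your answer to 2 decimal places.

A = (9110000 − 195000)/195000 = 45.71795
7800000 = 9110000/(1 + 45.71795·e^(−0.209t)) → 1 + 45.71795·e^(−0.209t) = 1.16795
e^(−0.209t) = 0.003674 → t = ln(272.21374)/0.209 = 5.60659/0.209

t ≈ 26.83 months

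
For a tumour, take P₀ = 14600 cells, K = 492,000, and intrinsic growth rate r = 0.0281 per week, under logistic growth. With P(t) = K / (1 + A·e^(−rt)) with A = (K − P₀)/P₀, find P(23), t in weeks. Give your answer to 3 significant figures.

A = (492000 − 14600)/14600 = 32.69863
P(23) = 492000 / (1 + 32.69863·e^(−0.0281·23)) = 492000 / (1 + 32.69863·0.523981)
= 492000 / 18.13346 ≈ 27132.17

≈ 27,100 cells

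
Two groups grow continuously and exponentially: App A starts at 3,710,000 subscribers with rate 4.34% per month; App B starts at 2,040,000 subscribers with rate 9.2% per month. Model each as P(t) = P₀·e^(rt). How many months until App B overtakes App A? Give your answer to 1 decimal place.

t ≈ 12.3 months

3710000·e^(0.0434t) = 2040000·e^(0.092t)
3710000/2040000 = e^((0.092 − 0.0434)t) → ln(1.81863) = 0.0486·t
t = 0.59808 / 0.0486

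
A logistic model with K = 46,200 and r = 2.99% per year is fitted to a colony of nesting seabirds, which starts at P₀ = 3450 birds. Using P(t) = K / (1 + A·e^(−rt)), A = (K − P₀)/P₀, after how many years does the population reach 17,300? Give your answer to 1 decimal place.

t ≈ 67.0 years

A = (46200 − 3450)/3450 = 12.3913
17300 = 46200/(1 + 12.3913·e^(−0.0299t)) → 1 + 12.3913·e^(−0.0299t) = 2.67052
e^(−0.0299t) = 0.134814 → t = ln(7.41763)/0.0299 = 2.00386/0.0299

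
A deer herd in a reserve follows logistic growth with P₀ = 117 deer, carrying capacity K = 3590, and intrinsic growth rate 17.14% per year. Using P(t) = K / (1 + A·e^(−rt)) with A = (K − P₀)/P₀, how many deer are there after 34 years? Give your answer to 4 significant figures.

≈ 3,301 deer

A = (3590 − 117)/117 = 29.68376
P(34) = 3590 / (1 + 29.68376·e^(−0.1714·34)) = 3590 / (1 + 29.68376·0.002945)
= 3590 / 1.08742 ≈ 3301.38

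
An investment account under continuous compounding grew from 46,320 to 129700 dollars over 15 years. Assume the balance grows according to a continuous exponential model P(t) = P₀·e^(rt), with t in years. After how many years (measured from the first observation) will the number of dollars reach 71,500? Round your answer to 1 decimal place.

t ≈ 6.3 years

r = ln(129700/46320) / 15 ≈ 0.068643 per year
t = ln(71500/46320) / r = 0.43412 / 0.068643 ≈ 6.324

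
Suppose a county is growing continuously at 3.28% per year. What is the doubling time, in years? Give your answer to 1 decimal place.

doubling time ≈ 21.1 years

doubling time = ln(2) / |r| = 0.69315 / 0.0328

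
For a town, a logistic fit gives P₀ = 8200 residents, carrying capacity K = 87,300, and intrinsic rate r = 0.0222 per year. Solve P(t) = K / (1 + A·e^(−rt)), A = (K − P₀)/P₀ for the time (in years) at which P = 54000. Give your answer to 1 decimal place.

A = (87300 − 8200)/8200 = 9.64634
54000 = 87300/(1 + 9.64634·e^(−0.0222t)) → 1 + 9.64634·e^(−0.0222t) = 1.61667
e^(−0.0222t) = 0.063928 → t = ln(15.64272)/0.0222 = 2.75001/0.0222

t ≈ 123.9 years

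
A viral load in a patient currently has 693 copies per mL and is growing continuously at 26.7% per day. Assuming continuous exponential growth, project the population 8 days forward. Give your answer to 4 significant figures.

P(8) = 693 · e^(0.267·8) = 693 · e^(2.136)
= 693 · 8.46551 ≈ 5866.6

≈ 5,867 copies per mL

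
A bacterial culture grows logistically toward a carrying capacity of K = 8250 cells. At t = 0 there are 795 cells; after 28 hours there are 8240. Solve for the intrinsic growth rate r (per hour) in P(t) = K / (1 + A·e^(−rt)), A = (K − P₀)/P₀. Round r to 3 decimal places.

A = (8250 − 795)/795 = 9.37736
8240 = 8250/(1 + 9.37736·e^(−r·28)) → e^(−28r) = (1.00121 − 1)/9.37736 = 0.000129
r = −ln(0.000129)/28 = 8.95247/28

r ≈ 0.320 per hour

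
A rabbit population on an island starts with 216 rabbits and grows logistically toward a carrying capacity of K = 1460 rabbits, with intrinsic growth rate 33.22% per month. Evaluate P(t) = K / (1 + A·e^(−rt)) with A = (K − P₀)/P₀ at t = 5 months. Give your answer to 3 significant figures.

≈ 697 rabbits

A = (1460 − 216)/216 = 5.75926
P(5) = 1460 / (1 + 5.75926·e^(−0.3322·5)) = 1460 / (1 + 5.75926·0.189949)
= 1460 / 2.09397 ≈ 697.24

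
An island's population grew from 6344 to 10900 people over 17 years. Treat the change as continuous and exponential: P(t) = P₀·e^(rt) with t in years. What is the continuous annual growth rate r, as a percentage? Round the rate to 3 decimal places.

10900 = 6344 · e^(r·17)
e^(17r) = 10900/6344 = 1.71816
r = ln(1.71816) / 17 = 0.54125 / 17

r ≈ 3.184% per year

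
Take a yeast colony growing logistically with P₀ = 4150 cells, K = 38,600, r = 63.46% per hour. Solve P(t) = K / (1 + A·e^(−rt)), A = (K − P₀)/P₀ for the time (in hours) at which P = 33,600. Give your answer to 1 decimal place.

t ≈ 6.3 hours

A = (38600 − 4150)/4150 = 8.3012
33600 = 38600/(1 + 8.3012·e^(−0.6346t)) → 1 + 8.3012·e^(−0.6346t) = 1.14881
e^(−0.6346t) = 0.017926 → t = ln(55.7841)/0.6346 = 4.02149/0.6346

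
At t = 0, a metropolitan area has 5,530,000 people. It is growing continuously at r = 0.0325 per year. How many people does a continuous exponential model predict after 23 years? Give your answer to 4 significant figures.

P(23) = 5530000 · e^(0.0325·23) = 5530000 · e^(0.7475)
= 5530000 · 2.11171 ≈ 11677779.12

≈ 11,680,000 people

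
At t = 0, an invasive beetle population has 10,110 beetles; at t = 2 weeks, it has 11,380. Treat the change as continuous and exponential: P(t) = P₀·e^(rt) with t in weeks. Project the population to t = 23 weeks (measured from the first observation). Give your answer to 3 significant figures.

r = ln(11380/10110) / 2 ≈ 0.059166 per week
P(23) = 10110 · e^(0.059166·23) = 10110 · 3.8994 ≈ 39422.93

≈ 39,400 beetles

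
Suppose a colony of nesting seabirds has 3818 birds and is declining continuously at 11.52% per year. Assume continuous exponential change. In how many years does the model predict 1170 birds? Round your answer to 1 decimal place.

1170 = 3818 · e^(-0.1152·t)
t = ln(1170/3818) / -0.1152 = ln(0.30644) / -0.1152 = -1.18272 / -0.1152

t ≈ 10.3 years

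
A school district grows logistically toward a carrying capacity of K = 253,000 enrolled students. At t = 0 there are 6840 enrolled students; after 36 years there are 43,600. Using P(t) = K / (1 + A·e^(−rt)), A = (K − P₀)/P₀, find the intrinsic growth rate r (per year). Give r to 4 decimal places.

A = (253000 − 6840)/6840 = 35.9883
43600 = 253000/(1 + 35.9883·e^(−r·36)) → e^(−36r) = (5.80275 − 1)/35.9883 = 0.133453
r = −ln(0.133453)/36 = 2.014/36

r ≈ 0.0559 per year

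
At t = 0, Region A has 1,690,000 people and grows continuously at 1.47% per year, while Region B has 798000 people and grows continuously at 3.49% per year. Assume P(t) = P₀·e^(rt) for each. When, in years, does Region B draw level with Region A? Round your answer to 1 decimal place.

1690000·e^(0.0147t) = 798000·e^(0.0349t)
1690000/798000 = e^((0.0349 − 0.0147)t) → ln(2.11779) = 0.0202·t
t = 0.75038 / 0.0202

t ≈ 37.1 years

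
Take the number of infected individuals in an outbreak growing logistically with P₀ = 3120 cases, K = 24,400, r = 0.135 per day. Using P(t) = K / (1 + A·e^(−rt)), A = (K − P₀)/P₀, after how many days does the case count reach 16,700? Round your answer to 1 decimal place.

A = (24400 − 3120)/3120 = 6.82051
16700 = 24400/(1 + 6.82051·e^(−0.135t)) → 1 + 6.82051·e^(−0.135t) = 1.46108
e^(−0.135t) = 0.067602 → t = ln(14.79254)/0.135 = 2.69412/0.135

t ≈ 20.0 days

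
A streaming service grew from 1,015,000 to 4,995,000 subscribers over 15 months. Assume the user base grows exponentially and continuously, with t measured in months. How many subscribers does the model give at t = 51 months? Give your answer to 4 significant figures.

r = ln(4995000/1015000) / 15 ≈ 0.106237 per month
P(51) = 1015000 · e^(0.106237·51) = 1015000 · 225.44268 ≈ 228824316.25

≈ 228,800,000 subscribers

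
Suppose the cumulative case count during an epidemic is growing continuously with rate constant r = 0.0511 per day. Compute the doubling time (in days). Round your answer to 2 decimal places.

doubling time = ln(2) / |r| = 0.69315 / 0.0511

doubling time ≈ 13.56 days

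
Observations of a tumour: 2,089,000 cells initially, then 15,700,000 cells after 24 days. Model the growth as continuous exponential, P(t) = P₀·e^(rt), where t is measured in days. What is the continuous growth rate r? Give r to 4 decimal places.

15700000 = 2089000 · e^(r·24)
e^(24r) = 15700000/2089000 = 7.51556
r = ln(7.51556) / 24 = 2.01698 / 24

r ≈ 0.0840 per day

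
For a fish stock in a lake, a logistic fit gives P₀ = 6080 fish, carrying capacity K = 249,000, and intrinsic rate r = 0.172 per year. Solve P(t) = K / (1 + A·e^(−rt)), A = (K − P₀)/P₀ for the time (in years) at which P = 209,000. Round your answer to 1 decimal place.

A = (249000 − 6080)/6080 = 39.95395
209000 = 249000/(1 + 39.95395·e^(−0.172t)) → 1 + 39.95395·e^(−0.172t) = 1.19139
e^(−0.172t) = 0.00479 → t = ln(208.75938)/0.172 = 5.34118/0.172

t ≈ 31.1 years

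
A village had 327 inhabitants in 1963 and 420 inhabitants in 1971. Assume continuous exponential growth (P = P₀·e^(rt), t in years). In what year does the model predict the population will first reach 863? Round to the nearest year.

year 1994

r = ln(420/327) / 8 = 0.25029/8 ≈ 0.031287 per year
t = ln(863/327) / r = 0.97045/0.031287 ≈ 31.02 years after 1963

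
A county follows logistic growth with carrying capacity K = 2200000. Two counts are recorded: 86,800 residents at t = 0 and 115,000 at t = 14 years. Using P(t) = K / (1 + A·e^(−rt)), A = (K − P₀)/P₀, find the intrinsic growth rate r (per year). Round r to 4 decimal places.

r ≈ 0.0211 per year

A = (2200000 − 86800)/86800 = 24.34562
115000 = 2200000/(1 + 24.34562·e^(−r·14)) → e^(−14r) = (19.13043 − 1)/24.34562 = 0.74471
r = −ln(0.74471)/14 = 0.29476/14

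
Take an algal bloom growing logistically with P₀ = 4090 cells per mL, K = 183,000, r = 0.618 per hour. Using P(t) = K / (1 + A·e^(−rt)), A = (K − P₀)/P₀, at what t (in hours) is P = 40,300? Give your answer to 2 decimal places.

A = (183000 − 4090)/4090 = 43.74328
40300 = 183000/(1 + 43.74328·e^(−0.618t)) → 1 + 43.74328·e^(−0.618t) = 4.54094
e^(−0.618t) = 0.080948 → t = ln(12.35357)/0.618 = 2.51394/0.618

t ≈ 4.07 hours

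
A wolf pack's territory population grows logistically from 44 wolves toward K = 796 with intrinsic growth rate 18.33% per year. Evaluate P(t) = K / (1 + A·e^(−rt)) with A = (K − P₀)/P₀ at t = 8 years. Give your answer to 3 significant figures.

A = (796 − 44)/44 = 17.09091
P(8) = 796 / (1 + 17.09091·e^(−0.1833·8)) = 796 / (1 + 17.09091·0.230755)
= 796 / 4.94381 ≈ 161.01

≈ 161 wolves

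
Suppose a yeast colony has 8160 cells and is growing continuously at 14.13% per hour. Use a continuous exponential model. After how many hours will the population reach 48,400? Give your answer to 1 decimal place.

48400 = 8160 · e^(0.1413·t)
t = ln(48400/8160) / 0.1413 = ln(5.93137) / 0.1413 = 1.78026 / 0.1413

t ≈ 12.6 hours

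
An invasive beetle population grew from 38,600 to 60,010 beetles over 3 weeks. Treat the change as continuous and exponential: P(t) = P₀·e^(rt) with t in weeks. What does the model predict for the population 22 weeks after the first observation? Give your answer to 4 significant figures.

≈ 981,600 beetles

r = ln(60010/38600) / 3 ≈ 0.147086 per week
P(22) = 38600 · e^(0.147086·22) = 38600 · 25.42922 ≈ 981567.87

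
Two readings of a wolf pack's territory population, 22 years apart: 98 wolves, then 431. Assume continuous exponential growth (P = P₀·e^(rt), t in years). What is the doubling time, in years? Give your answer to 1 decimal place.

doubling time ≈ 10.3 years

r = ln(431/98) / 22 = ln(4.39796) / 22 ≈ 0.067325 per year
doubling time = ln 2 / |r| = 0.69315 / 0.067325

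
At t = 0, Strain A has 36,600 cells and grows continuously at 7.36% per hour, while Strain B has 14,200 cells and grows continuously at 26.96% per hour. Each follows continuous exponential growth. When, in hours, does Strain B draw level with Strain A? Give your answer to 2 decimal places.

36600·e^(0.0736t) = 14200·e^(0.2696t)
36600/14200 = e^((0.2696 − 0.0736)t) → ln(2.57746) = 0.196·t
t = 0.94681 / 0.196

t ≈ 4.83 hours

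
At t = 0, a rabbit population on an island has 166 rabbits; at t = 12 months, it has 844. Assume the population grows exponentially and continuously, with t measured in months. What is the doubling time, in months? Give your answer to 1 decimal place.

doubling time ≈ 5.1 months

r = ln(844/166) / 12 = ln(5.08434) / 12 ≈ 0.135514 per month
doubling time = ln 2 / |r| = 0.69315 / 0.135514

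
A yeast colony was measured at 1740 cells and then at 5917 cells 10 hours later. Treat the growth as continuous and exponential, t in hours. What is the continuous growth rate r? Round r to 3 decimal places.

r ≈ 0.122 per hour

5917 = 1740 · e^(r·10)
e^(10r) = 5917/1740 = 3.40057
r = ln(3.40057) / 10 = 1.22394 / 10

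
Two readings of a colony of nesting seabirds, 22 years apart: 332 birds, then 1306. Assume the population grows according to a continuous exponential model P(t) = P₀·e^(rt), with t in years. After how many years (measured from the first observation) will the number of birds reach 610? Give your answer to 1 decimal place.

r = ln(1306/332) / 22 ≈ 0.062254 per year
t = ln(610/332) / r = 0.60832 / 0.062254 ≈ 9.772

t ≈ 9.8 years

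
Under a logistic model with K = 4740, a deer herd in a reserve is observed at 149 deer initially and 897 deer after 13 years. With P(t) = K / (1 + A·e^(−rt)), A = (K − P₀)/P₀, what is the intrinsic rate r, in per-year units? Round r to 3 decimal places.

A = (4740 − 149)/149 = 30.81208
897 = 4740/(1 + 30.81208·e^(−r·13)) → e^(−13r) = (5.28428 − 1)/30.81208 = 0.139045
r = −ln(0.139045)/13 = 1.97295/13

r ≈ 0.152 per year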